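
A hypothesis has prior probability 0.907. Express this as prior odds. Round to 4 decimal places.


Odds = P(H) / P(not H) = 0.907 / 0.093
= 9.7527

9.7527


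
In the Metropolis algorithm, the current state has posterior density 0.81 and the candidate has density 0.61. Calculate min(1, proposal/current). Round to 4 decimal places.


Ratio = 0.61/0.81 = 0.7531
Acceptance probability = min(1, 0.7531)
= 0.7531

0.7531


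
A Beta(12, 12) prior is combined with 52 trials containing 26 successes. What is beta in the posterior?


In conjugate updating:
beta_posterior = beta_prior + (n - k)
= 12 + (52 - 26)
= 12 + 26 = 38

38


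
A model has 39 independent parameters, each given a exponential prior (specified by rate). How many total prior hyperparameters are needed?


Each exponential prior needs 1 hyperparameter (rate).
Total = 1 * 39 = 39

39


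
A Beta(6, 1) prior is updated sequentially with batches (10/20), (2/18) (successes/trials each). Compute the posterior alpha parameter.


Sequential conjugate updating is equivalent to a single batch update.
Total successes across all batches = 12
alpha_posterior = alpha_prior + total_successes = 6 + 12
= 18

18


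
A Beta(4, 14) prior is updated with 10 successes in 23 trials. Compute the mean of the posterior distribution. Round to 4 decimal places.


After update: Beta(14, 27)
Mean = 14 / (14 + 27) = 14 / 41
= 0.3415

0.3415


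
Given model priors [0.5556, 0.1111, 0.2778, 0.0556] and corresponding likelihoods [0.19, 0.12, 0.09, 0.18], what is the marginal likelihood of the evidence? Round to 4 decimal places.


P(E) = sum_i P(M_i) P(E|M_i)
= 0.1056 + 0.0133 + 0.025 + 0.01
= 0.1539

0.1539


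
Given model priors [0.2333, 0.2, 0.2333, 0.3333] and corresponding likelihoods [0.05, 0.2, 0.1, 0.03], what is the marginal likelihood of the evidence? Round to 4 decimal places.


P(E) = sum_i P(M_i) P(E|M_i)
= 0.0117 + 0.04 + 0.0233 + 0.01
= 0.085

0.085


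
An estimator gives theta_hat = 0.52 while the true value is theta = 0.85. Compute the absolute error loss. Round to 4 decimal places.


The absolute error loss is |theta_hat - theta|
= |0.52 - 0.85|
= 0.33

0.33


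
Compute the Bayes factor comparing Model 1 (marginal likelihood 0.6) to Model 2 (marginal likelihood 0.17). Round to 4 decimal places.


BF12 = marginal likelihood of M1 / marginal likelihood of M2
= 0.6/0.17
= 3.5294

3.5294


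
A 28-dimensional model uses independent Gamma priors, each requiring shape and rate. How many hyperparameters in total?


Per parameter: 2 (shape and rate).
Total = 28 * 2 = 56

56


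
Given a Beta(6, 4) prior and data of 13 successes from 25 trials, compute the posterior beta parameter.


Number of failures = 25 - 13 = 12
Posterior beta = 4 + 12 = 16

16


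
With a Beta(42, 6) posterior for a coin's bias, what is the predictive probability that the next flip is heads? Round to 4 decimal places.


The predictive probability equals the posterior mean.
P(next = heads) = alpha / (alpha + beta)
= 42 / 48 = 0.875

0.875


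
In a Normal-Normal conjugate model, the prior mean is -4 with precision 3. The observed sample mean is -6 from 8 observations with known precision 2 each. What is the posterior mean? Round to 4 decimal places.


Posterior precision = tau0 + n*tau = 3 + 8*2 = 19
Posterior mean = (tau0*mu0 + n*tau*xbar) / posterior_precision
= (3*-4 + 8*2*-6) / 19
= -108 / 19 = -5.6842

-5.6842


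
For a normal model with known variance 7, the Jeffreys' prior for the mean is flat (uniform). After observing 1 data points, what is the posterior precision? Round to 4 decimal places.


Jeffreys' prior for normal mean (known variance) is flat.
Prior precision = 0.
Posterior precision = prior_prec + n/sigma^2 = 0 + 1/7
= 0.1429

0.1429


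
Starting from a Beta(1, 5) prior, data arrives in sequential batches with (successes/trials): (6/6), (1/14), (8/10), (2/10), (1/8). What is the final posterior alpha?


In sequential Bayesian updating, we sum all successes.
Total successes = 18
Final alpha = 1 + 18 = 19

19


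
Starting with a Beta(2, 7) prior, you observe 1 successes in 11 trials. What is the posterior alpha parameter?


For a Beta-Binomial conjugate model:
Posterior alpha = prior alpha + number of successes
= 2 + 1 = 3

3


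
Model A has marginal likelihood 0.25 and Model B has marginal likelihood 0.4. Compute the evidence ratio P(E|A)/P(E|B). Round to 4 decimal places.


Evidence ratio = P(E|A) / P(E|B)
= 0.25 / 0.4
= 0.625

0.625


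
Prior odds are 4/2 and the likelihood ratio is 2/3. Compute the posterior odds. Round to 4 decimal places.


Posterior odds = prior odds * likelihood ratio
= (4/2) * (2/3)
= 8 / 6
= 1.3333

1.3333


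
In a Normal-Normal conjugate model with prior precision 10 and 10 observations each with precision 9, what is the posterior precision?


Posterior precision = prior precision + n * observation precision
= 10 + 10 * 9
= 10 + 90 = 100

100


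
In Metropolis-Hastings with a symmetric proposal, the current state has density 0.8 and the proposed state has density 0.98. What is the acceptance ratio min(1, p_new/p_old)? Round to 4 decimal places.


Ratio = p_new / p_old = 0.98 / 0.8 = 1.225
Acceptance = min(1, 1.225) = 1.0

1.0


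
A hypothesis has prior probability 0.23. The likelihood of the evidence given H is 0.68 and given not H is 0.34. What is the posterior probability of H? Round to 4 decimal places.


Using Bayes' theorem:
P(E) = 0.23 * 0.68 + 0.77 * 0.34
P(E) = 0.4182
P(H|E) = (0.23 * 0.68) / 0.4182 = 0.374

0.374


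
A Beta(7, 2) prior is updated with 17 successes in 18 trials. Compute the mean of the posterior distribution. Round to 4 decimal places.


After update: Beta(24, 3)
Mean = 24 / (24 + 3) = 24 / 27
= 0.8889

0.8889


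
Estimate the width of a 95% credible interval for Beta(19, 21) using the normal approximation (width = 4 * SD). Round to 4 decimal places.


For Beta(a,b): Var = ab/((a+b)^2(a+b+1))
Var = 0.0061, SD = 0.078
Approximate 95% CI width = 4 * 0.078 = 0.312

0.312


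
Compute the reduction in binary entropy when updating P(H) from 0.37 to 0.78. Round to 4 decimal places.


H_before = -p*log2(p) - (1-p)*log2(1-p) for p=0.37: 0.9507
H_after for p=0.78: 0.7602
Reduction = 0.9507 - 0.7602 = 0.1905

0.1905


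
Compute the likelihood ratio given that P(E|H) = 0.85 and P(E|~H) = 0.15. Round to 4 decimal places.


LR = P(E|H) / P(E|~H)
= 0.85 / 0.15 = 5.6667

5.6667


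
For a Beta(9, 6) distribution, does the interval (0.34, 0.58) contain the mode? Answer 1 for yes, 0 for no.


Mode of Beta(a,b) = (a-1)/(a+b-2)
= (9-1)/(9+6-2) = 0.6154
Check: 0.34 <= 0.6154 <= 0.58?
Result: 0

0


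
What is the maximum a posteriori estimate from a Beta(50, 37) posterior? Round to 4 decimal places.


The MAP estimate equals the mode of the distribution.
Mode of Beta(a,b) = (a-1)/(a+b-2)
= 49/85
= 0.5765

0.5765


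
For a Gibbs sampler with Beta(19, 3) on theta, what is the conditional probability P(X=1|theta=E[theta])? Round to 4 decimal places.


E[theta] = 19/(19+3) = 0.8636
P(X=1|theta) = theta = 0.8636

0.8636


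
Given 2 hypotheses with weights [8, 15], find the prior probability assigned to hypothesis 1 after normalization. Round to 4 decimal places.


To normalize, divide each weight by the sum of all weights.
Sum = 23
Prior(H1) = 8/23 = 0.3478

0.3478


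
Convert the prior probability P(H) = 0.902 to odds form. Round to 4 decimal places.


P(not H) = 1 - 0.902 = 0.098
Odds = 0.902 / 0.098 = 9.2041

9.2041


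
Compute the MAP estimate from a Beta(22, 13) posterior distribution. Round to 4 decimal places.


MAP = mode of Beta distribution
= (alpha - 1)/(alpha + beta - 2)
= (22-1)/(22+13-2)
= 21/33 = 0.6364

0.6364


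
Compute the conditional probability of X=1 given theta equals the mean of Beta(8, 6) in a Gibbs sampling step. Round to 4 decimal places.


Mean of Beta(8, 6) = 0.5714
P(X=1 | theta=0.5714) = 0.5714

0.5714


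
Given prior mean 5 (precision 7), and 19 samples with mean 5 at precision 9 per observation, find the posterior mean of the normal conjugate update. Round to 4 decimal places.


The posterior mean is a precision-weighted average of prior and data.
Post. prec. = 7 + 171 = 178
Post. mean = (35 + 855)/178 = 890/178 = 5.0

5.0


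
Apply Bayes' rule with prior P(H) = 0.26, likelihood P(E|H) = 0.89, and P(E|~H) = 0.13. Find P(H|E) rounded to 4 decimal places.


Step 1: Compute marginal P(E) = P(E|H)P(H) + P(E|~H)P(~H)
= 0.89*0.26 + 0.13*0.74 = 0.3276
Step 2: P(H|E) = P(E|H)P(H)/P(E) = 0.2314/0.3276
= 0.7063

0.7063


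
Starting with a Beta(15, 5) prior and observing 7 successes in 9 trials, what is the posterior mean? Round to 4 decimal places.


Posterior parameters: alpha = 15 + 7 = 22
beta = 5 + 2 = 7
Posterior mean = alpha / (alpha + beta) = 22 / 29
= 0.7586

0.7586


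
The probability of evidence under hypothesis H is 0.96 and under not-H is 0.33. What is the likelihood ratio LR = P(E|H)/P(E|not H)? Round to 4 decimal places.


LR = 0.96 / 0.33
= 2.9091

2.9091


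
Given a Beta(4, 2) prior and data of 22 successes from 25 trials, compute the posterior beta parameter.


Number of failures = 25 - 22 = 3
Posterior beta = 2 + 3 = 5

5


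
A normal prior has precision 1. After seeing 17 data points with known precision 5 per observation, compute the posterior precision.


In the conjugate normal model, precisions add:
tau_posterior = tau_prior + n * tau_data
= 1 + 17*5 = 86

86


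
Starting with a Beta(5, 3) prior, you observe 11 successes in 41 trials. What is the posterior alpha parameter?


For a Beta-Binomial conjugate model:
Posterior alpha = prior alpha + number of successes
= 5 + 11 = 16

16


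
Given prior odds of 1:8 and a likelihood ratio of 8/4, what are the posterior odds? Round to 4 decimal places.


Posterior odds = prior odds * LR
Prior odds = 1/8 = 0.125
LR = 8/4 = 2.0
Posterior odds = 0.125 * 2.0 = 0.25

0.25


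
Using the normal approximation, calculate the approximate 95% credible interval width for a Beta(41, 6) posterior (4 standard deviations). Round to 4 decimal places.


Var(Beta) = 41*6/(47^2 * 48) = 0.0023
SD = 0.0482
Width ~ 4*SD = 0.1927

0.1927


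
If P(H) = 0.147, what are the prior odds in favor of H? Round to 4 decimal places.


Prior odds = P(H) / (1 - P(H))
= 0.147 / 0.853
= 0.1723

0.1723


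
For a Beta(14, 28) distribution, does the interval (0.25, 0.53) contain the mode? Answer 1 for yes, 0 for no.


Mode of Beta(a,b) = (a-1)/(a+b-2)
= (14-1)/(14+28-2) = 0.325
Check: 0.25 <= 0.325 <= 0.53?
Result: 1

1


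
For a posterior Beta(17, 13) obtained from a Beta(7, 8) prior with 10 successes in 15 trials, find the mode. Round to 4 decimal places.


Mode = (alpha - 1) / (alpha + beta - 2)
= 16 / 28
= 0.5714

0.5714


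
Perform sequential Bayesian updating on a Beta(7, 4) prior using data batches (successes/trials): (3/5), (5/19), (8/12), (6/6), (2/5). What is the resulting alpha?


Accumulate successes: 24
Posterior alpha = prior alpha + sum of successes
= 7 + 24 = 31

31


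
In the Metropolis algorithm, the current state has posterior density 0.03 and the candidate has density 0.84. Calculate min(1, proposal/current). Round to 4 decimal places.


Ratio = 0.84/0.03 = 28.0
Acceptance probability = min(1, 28.0)
= 1.0

1.0


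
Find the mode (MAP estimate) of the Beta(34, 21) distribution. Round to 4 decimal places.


For Beta(a,b) with a,b > 1:
Mode = (a-1)/(a+b-2) = (34-1)/(55-2)
= 33/53 = 0.6226

0.6226


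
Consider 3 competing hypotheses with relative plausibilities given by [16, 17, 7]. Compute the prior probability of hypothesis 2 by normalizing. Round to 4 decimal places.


Sum of weights = 16 + 17 + 7 = 40
Normalized prior for H2 = 17 / 40
= 0.425

0.425


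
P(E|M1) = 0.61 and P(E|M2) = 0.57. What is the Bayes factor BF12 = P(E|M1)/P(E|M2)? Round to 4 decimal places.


Bayes factor BF12 = P(E|M1) / P(E|M2)
= 0.61 / 0.57
= 1.0702

1.0702


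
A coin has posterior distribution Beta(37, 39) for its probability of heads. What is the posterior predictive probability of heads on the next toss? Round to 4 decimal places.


Posterior predictive = E[theta] = alpha/(alpha+beta)
= 37/76
= 0.4868

0.4868


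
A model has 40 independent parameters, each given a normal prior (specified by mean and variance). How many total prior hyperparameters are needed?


Each normal prior needs 2 hyperparameters (mean and variance).
Total = 2 * 40 = 80

80


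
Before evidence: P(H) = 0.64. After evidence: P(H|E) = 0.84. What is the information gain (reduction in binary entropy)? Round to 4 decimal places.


Prior entropy = 0.9427
Posterior entropy = 0.6343
Information gain = 0.9427 - 0.6343 = 0.3084

0.3084


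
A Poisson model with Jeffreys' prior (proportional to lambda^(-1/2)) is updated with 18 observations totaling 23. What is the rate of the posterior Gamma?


Posterior = Gamma(0.5 + S, n)
= Gamma(0.5 + 23, 18)
Posterior rate = 0 + n = 18

18.0


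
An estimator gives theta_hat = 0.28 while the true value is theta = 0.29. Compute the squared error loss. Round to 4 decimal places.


The squared error loss is (theta_hat - theta)^2
= (0.28 - 0.29)^2
= (-0.01)^2 = 0.0001

0.0001


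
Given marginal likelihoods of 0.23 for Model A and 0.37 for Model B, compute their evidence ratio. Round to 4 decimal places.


Ratio = ML(A) / ML(B) = 0.23/0.37
= 0.6216

0.6216


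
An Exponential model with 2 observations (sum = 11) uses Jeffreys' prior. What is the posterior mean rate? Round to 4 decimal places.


Posterior Gamma(2, 11)
E[lambda] = 2/11 = 0.1818

0.1818


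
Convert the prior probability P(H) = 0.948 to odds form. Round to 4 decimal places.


P(not H) = 1 - 0.948 = 0.052
Odds = 0.948 / 0.052 = 18.2308

18.2308


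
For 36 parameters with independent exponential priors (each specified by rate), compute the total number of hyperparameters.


A exponential prior has 1 hyperparameter per parameter.
Total = 36 * 1 = 36

36


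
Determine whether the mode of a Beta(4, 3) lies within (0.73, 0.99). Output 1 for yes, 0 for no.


First find the mode: (a-1)/(a+b-2) = 0.6
Is 0.6 in (0.73, 0.99)? 0

0


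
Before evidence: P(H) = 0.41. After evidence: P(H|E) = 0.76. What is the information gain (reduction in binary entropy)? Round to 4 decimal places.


Prior entropy = 0.9765
Posterior entropy = 0.795
Information gain = 0.9765 - 0.795 = 0.1815

0.1815


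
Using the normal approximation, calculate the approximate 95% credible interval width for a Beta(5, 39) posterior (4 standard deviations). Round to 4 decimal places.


Var(Beta) = 5*39/(44^2 * 45) = 0.0022
SD = 0.0473
Width ~ 4*SD = 0.1892

0.1892


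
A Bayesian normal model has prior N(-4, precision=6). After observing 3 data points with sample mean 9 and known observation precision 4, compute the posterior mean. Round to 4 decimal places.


Posterior mean = (prior_precision * prior_mean + n * data_precision * data_mean) / (prior_precision + n * data_precision)
Numerator = 6*-4 + 3*4*9 = 84
Denominator = 6 + 3*4 = 18
Posterior mean = 4.6667

4.6667


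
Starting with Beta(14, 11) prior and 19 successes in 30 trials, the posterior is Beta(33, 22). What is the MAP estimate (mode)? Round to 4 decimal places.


The mode of Beta(a, b) when a > 1 and b > 1 is (a-1)/(a+b-2)
= (33 - 1) / (33 + 22 - 2)
= 32 / 53
= 0.6038

0.6038


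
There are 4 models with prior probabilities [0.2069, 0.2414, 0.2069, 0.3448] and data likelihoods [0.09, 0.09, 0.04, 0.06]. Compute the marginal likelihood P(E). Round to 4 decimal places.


P(E) = sum over models of P(M_i) * P(E|M_i)
= 0.2069*0.09 + 0.2414*0.09 + 0.2069*0.04 + 0.3448*0.06
= 0.0693

0.0693


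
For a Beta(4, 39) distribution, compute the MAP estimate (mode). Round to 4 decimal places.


MAP = mode = (a-1)/(a+b-2)
= (4-1)/(4+39-2)
= 3/41 = 0.0732

0.0732


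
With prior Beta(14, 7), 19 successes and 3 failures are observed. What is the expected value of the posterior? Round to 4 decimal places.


Posterior = Beta(33, 10)
E[theta] = alpha/(alpha+beta)
= 33/43 = 0.7674

0.7674


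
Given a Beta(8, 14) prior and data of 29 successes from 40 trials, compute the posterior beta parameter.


Number of failures = 40 - 29 = 11
Posterior beta = 14 + 11 = 25

25


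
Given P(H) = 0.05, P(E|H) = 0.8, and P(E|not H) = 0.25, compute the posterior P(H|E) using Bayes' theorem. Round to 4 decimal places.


By Bayes' theorem: P(H|E) = P(E|H)*P(H) / P(E)
P(E) = P(E|H)*P(H) + P(E|not H)*P(not H)
P(E) = 0.8*0.05 + 0.25*0.95 = 0.2775
P(H|E) = 0.8*0.05 / 0.2775 = 0.1441

0.1441


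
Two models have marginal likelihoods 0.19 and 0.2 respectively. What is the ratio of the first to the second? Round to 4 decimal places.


Evidence ratio = 0.19 / 0.2
= 0.95

0.95


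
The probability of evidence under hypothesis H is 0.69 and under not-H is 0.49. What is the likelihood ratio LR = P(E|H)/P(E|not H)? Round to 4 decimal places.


LR = 0.69 / 0.49
= 1.4082

1.4082


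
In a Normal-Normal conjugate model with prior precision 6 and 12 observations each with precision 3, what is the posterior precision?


Posterior precision = prior precision + n * observation precision
= 6 + 12 * 3
= 6 + 36 = 42

42


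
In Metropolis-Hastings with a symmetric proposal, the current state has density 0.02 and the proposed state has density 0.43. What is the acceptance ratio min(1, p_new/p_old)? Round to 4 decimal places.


Ratio = p_new / p_old = 0.43 / 0.02 = 21.5
Acceptance = min(1, 21.5) = 1.0

1.0


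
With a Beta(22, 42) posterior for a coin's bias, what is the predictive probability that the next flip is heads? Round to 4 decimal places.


The predictive probability equals the posterior mean.
P(next = heads) = alpha / (alpha + beta)
= 22 / 64 = 0.3438

0.3438


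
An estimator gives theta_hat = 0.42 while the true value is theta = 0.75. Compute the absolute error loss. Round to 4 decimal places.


The absolute error loss is |theta_hat - theta|
= |0.42 - 0.75|
= 0.33

0.33


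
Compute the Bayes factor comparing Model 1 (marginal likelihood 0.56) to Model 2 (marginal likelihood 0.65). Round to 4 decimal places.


BF12 = marginal likelihood of M1 / marginal likelihood of M2
= 0.56/0.65
= 0.8615

0.8615


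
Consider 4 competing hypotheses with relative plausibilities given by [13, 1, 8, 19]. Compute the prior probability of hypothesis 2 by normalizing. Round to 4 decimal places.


Sum of weights = 13 + 1 + 8 + 19 = 41
Normalized prior for H2 = 1 / 41
= 0.0244

0.0244


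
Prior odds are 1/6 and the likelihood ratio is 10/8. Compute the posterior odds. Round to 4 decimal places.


Posterior odds = prior odds * likelihood ratio
= (1/6) * (10/8)
= 10 / 48
= 0.2083

0.2083


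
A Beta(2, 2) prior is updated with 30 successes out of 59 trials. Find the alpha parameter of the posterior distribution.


In the Beta-Binomial conjugate update:
alpha_post = alpha_prior + successes
= 2 + 30
= 32

32


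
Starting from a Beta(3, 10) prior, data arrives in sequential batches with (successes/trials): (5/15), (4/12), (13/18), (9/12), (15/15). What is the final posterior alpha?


In sequential Bayesian updating, we sum all successes.
Total successes = 46
Final alpha = 3 + 46 = 49

49


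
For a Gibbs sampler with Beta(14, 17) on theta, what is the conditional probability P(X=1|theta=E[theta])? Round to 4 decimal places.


E[theta] = 14/(14+17) = 0.4516
P(X=1|theta) = theta = 0.4516

0.4516


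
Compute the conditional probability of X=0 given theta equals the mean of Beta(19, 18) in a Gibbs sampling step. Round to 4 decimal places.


Mean of Beta(19, 18) = 0.5135
P(X=0 | theta=0.5135) = 0.4865

0.4865


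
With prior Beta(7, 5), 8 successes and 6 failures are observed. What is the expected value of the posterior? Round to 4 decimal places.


Posterior = Beta(15, 11)
E[theta] = alpha/(alpha+beta)
= 15/26 = 0.5769

0.5769


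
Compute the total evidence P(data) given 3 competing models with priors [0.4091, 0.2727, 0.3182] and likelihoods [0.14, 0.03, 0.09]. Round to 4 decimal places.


Marginal likelihood = sum P(model_i) * P(data|model_i)
Model 1: 0.4091 * 0.14 = 0.0573
Model 2: 0.2727 * 0.03 = 0.0082
Model 3: 0.3182 * 0.09 = 0.0286
Total = 0.0941

0.0941


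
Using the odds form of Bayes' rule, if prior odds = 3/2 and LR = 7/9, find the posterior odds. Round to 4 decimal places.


Bayes' rule in odds form: posterior odds = prior odds * LR
= (3 * 7) / (2 * 9)
= 21/18 = 1.1667

1.1667


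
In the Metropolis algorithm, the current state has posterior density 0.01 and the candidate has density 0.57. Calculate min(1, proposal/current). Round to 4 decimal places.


Ratio = 0.57/0.01 = 57.0
Acceptance probability = min(1, 57.0)
= 1.0

1.0


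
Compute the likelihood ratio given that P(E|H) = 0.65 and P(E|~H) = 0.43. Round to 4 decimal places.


LR = P(E|H) / P(E|~H)
= 0.65 / 0.43 = 1.5116

1.5116


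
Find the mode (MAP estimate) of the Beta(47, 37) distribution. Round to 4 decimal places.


For Beta(a,b) with a,b > 1:
Mode = (a-1)/(a+b-2) = (47-1)/(84-2)
= 46/82 = 0.561

0.561


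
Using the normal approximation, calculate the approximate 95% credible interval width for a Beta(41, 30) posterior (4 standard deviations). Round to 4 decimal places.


Var(Beta) = 41*30/(71^2 * 72) = 0.0034
SD = 0.0582
Width ~ 4*SD = 0.2329

0.2329


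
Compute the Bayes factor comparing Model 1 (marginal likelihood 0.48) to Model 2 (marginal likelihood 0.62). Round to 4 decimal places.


BF12 = marginal likelihood of M1 / marginal likelihood of M2
= 0.48/0.62
= 0.7742

0.7742


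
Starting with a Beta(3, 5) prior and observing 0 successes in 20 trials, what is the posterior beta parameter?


Posterior beta = prior beta + failures
Failures = 20 - 0 = 20
beta_post = 5 + 20 = 25

25


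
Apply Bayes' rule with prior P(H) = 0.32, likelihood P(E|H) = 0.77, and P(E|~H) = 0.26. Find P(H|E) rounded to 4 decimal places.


Step 1: Compute marginal P(E) = P(E|H)P(H) + P(E|~H)P(~H)
= 0.77*0.32 + 0.26*0.68 = 0.4232
Step 2: P(H|E) = P(E|H)P(H)/P(E) = 0.2464/0.4232
= 0.5822

0.5822


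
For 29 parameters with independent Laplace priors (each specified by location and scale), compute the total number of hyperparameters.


A Laplace prior has 2 hyperparameters per parameter.
Total = 29 * 2 = 58

58


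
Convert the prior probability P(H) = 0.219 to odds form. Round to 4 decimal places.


P(not H) = 1 - 0.219 = 0.781
Odds = 0.219 / 0.781 = 0.2804

0.2804


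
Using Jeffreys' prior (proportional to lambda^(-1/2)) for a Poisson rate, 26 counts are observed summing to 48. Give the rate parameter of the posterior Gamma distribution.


Conjugate update: Gamma(prior_shape + S, prior_rate + n).
Prior shape = 0.5, prior rate = 0.
Posterior rate = 0 + n = 26

26.0


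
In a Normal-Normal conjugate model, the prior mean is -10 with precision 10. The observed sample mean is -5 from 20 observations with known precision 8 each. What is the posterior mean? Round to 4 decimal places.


Posterior precision = tau0 + n*tau = 10 + 20*8 = 170
Posterior mean = (tau0*mu0 + n*tau*xbar) / posterior_precision
= (10*-10 + 20*8*-5) / 170
= -900 / 170 = -5.2941

-5.2941


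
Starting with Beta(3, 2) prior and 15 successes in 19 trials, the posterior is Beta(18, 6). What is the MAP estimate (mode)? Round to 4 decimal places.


The mode of Beta(a, b) when a > 1 and b > 1 is (a-1)/(a+b-2)
= (18 - 1) / (18 + 6 - 2)
= 17 / 22
= 0.7727

0.7727


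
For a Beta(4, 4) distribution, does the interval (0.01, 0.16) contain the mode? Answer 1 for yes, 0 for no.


Mode of Beta(a,b) = (a-1)/(a+b-2)
= (4-1)/(4+4-2) = 0.5
Check: 0.01 <= 0.5 <= 0.16?
Result: 0

0


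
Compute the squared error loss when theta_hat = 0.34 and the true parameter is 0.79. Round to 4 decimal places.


L = (theta_hat - theta_true)^2
= (0.34 - 0.79)^2
= -0.45^2 = 0.2025

0.2025


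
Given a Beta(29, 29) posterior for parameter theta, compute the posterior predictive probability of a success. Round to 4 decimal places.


For a Beta-Bernoulli model, the predictive probability is the mean:
P(success) = 29/(29+29) = 29/58 = 0.5

0.5


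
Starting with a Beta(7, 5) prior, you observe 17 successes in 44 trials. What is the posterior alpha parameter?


For a Beta-Binomial conjugate model:
Posterior alpha = prior alpha + number of successes
= 7 + 17 = 24

24


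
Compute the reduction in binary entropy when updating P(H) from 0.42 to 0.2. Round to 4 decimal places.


H_before = -p*log2(p) - (1-p)*log2(1-p) for p=0.42: 0.9815
H_after for p=0.2: 0.7219
Reduction = 0.9815 - 0.7219 = 0.2595

0.2595


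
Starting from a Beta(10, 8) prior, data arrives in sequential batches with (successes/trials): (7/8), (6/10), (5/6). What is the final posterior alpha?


In sequential Bayesian updating, we sum all successes.
Total successes = 18
Final alpha = 10 + 18 = 28

28


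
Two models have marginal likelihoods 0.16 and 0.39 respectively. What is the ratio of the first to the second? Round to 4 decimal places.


Evidence ratio = 0.16 / 0.39
= 0.4103

0.4103


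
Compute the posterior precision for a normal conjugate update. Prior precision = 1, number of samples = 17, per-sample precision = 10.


tau_post = tau_0 + n * tau
= 1 + 17 * 10 = 171

171


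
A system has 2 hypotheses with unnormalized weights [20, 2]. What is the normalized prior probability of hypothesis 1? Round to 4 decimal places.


The normalized prior is the weight divided by the total.
Total weight = 22
P(H1) = 20 / 22 = 0.9091

0.9091


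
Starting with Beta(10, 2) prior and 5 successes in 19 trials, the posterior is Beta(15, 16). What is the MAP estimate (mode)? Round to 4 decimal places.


The mode of Beta(a, b) when a > 1 and b > 1 is (a-1)/(a+b-2)
= (15 - 1) / (15 + 16 - 2)
= 14 / 29
= 0.4828

0.4828


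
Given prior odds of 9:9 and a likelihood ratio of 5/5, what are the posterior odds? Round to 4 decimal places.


Posterior odds = prior odds * LR
Prior odds = 9/9 = 1.0
LR = 5/5 = 1.0
Posterior odds = 1.0 * 1.0 = 1.0

1.0


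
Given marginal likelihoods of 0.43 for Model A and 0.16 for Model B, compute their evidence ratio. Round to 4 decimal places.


Ratio = ML(A) / ML(B) = 0.43/0.16
= 2.6875

2.6875


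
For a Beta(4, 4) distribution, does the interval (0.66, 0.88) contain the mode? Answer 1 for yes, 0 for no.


Mode of Beta(a,b) = (a-1)/(a+b-2)
= (4-1)/(4+4-2) = 0.5
Check: 0.66 <= 0.5 <= 0.88?
Result: 0

0


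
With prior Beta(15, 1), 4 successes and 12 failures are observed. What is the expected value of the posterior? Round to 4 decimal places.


Posterior = Beta(19, 13)
E[theta] = alpha/(alpha+beta)
= 19/32 = 0.5938

0.5938


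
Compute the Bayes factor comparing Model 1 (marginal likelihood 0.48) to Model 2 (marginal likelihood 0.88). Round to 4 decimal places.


BF12 = marginal likelihood of M1 / marginal likelihood of M2
= 0.48/0.88
= 0.5455

0.5455


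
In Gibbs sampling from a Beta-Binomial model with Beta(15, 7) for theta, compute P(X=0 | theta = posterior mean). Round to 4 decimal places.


Posterior mean = alpha/(alpha+beta) = 15/22 = 0.6818
P(X=0|theta=mean) = 1 - theta = 0.3182

0.3182


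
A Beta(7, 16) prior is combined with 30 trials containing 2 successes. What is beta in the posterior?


In conjugate updating:
beta_posterior = beta_prior + (n - k)
= 16 + (30 - 2)
= 16 + 28 = 44

44


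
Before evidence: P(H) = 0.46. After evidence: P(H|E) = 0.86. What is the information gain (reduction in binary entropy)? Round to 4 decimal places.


Prior entropy = 0.9954
Posterior entropy = 0.5842
Information gain = 0.9954 - 0.5842 = 0.4111

0.4111


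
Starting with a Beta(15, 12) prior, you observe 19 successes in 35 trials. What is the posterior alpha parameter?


For a Beta-Binomial conjugate model:
Posterior alpha = prior alpha + number of successes
= 15 + 19 = 34

34


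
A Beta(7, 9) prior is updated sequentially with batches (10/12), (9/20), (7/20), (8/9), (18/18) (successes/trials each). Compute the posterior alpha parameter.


Sequential conjugate updating is equivalent to a single batch update.
Total successes across all batches = 52
alpha_posterior = alpha_prior + total_successes = 7 + 52
= 59

59


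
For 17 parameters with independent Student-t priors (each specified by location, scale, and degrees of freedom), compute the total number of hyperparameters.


A Student-t prior has 3 hyperparameters per parameter.
Total = 17 * 3 = 51

51


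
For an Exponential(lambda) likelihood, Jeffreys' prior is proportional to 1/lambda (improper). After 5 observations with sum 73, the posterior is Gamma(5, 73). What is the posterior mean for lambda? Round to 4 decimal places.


Posterior = Gamma(n, sum_x) = Gamma(5, 73)
Posterior mean = shape/rate = 5/73
= 0.0685

0.0685


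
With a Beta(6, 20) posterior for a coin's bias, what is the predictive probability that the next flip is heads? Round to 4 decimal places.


The predictive probability equals the posterior mean.
P(next = heads) = alpha / (alpha + beta)
= 6 / 26 = 0.2308

0.2308


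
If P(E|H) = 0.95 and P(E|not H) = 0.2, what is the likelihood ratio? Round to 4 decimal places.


Likelihood ratio = P(E|H) / P(E|not H)
= 0.95 / 0.2
= 4.75

4.75


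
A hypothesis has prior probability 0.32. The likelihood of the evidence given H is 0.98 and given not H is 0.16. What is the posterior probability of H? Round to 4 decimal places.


Using Bayes' theorem:
P(E) = 0.32 * 0.98 + 0.68 * 0.16
P(E) = 0.4224
P(H|E) = (0.32 * 0.98) / 0.4224 = 0.7424

0.7424


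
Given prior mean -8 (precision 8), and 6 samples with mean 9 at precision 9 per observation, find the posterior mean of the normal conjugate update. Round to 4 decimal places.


The posterior mean is a precision-weighted average of prior and data.
Post. prec. = 8 + 54 = 62
Post. mean = (-64 + 486)/62 = 422/62 = 6.8065

6.8065


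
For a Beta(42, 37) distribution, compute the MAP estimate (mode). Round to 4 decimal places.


MAP = mode = (a-1)/(a+b-2)
= (42-1)/(42+37-2)
= 41/77 = 0.5325

0.5325


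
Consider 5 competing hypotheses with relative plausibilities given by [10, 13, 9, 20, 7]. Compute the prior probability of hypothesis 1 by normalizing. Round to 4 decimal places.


Sum of weights = 10 + 13 + 9 + 20 + 7 = 59
Normalized prior for H1 = 10 / 59
= 0.1695

0.1695


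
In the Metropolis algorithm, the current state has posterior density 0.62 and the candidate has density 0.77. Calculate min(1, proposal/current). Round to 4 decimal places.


Ratio = 0.77/0.62 = 1.2419
Acceptance probability = min(1, 1.2419)
= 1.0

1.0


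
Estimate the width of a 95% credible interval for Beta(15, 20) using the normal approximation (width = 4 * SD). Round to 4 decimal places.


For Beta(a,b): Var = ab/((a+b)^2(a+b+1))
Var = 0.0068, SD = 0.0825
Approximate 95% CI width = 4 * 0.0825 = 0.3299

0.3299


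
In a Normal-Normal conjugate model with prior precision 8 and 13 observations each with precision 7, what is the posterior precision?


Posterior precision = prior precision + n * observation precision
= 8 + 13 * 7
= 8 + 91 = 99

99


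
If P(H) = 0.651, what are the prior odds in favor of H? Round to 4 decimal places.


Prior odds = P(H) / (1 - P(H))
= 0.651 / 0.349
= 1.8653

1.8653


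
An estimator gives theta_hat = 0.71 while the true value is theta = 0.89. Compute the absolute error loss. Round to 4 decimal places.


The absolute error loss is |theta_hat - theta|
= |0.71 - 0.89|
= 0.18

0.18


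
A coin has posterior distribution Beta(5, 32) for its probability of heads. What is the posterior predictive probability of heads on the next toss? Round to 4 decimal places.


Posterior predictive = E[theta] = alpha/(alpha+beta)
= 5/37
= 0.1351

0.1351


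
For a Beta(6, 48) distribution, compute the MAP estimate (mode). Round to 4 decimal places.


MAP = mode = (a-1)/(a+b-2)
= (6-1)/(6+48-2)
= 5/52 = 0.0962

0.0962


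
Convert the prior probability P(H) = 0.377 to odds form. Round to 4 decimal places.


P(not H) = 1 - 0.377 = 0.623
Odds = 0.377 / 0.623 = 0.6051

0.6051


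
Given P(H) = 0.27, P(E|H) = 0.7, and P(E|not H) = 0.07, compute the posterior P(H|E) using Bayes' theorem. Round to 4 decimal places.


By Bayes' theorem: P(H|E) = P(E|H)*P(H) / P(E)
P(E) = P(E|H)*P(H) + P(E|not H)*P(not H)
P(E) = 0.7*0.27 + 0.07*0.73 = 0.2401
P(H|E) = 0.7*0.27 / 0.2401 = 0.7872

0.7872


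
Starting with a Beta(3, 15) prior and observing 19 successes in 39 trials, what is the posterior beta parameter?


Posterior beta = prior beta + failures
Failures = 39 - 19 = 20
beta_post = 15 + 20 = 35

35


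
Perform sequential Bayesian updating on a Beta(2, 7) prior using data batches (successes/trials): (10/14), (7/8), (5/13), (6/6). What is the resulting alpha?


Accumulate successes: 28
Posterior alpha = prior alpha + sum of successes
= 2 + 28 = 30

30


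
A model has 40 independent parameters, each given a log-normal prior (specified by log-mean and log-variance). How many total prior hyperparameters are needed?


Each log-normal prior needs 2 hyperparameters (log-mean and log-variance).
Total = 2 * 40 = 80

80


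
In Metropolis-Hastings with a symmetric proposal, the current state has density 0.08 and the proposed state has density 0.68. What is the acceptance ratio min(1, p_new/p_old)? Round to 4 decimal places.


Ratio = p_new / p_old = 0.68 / 0.08 = 8.5
Acceptance = min(1, 8.5) = 1.0

1.0


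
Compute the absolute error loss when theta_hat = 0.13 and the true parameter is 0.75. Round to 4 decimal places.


L = |theta_hat - theta_true|
= |0.13 - 0.75| = 0.62

0.62


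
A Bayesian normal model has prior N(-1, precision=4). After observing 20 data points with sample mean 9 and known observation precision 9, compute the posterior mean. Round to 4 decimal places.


Posterior mean = (prior_precision * prior_mean + n * data_precision * data_mean) / (prior_precision + n * data_precision)
Numerator = 4*-1 + 20*9*9 = 1616
Denominator = 4 + 20*9 = 184
Posterior mean = 8.7826

8.7826


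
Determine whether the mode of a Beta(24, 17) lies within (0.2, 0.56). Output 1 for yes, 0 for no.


First find the mode: (a-1)/(a+b-2) = 0.5897
Is 0.5897 in (0.2, 0.56)? 0

0


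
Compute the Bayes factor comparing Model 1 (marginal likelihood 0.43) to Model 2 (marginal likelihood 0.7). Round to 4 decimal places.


BF12 = marginal likelihood of M1 / marginal likelihood of M2
= 0.43/0.7
= 0.6143

0.6143


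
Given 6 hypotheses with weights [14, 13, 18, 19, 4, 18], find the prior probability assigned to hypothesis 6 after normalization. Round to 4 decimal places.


To normalize, divide each weight by the sum of all weights.
Sum = 86
Prior(H6) = 18/86 = 0.2093

0.2093


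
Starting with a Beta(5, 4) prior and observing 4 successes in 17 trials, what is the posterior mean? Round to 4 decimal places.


Posterior parameters: alpha = 5 + 4 = 9
beta = 4 + 13 = 17
Posterior mean = alpha / (alpha + beta) = 9 / 26
= 0.3462

0.3462


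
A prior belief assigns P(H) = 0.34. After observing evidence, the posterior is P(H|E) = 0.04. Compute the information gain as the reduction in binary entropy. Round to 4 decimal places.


H(prior) = -0.34*log2(0.34) - 0.66*log2(0.66)
= 0.9248
H(post) = -0.04*log2(0.04) - 0.96*log2(0.96)
= 0.2423
IG = 0.9248 - 0.2423 = 0.6825

0.6825


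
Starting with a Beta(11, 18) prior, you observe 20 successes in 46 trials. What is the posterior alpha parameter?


For a Beta-Binomial conjugate model:
Posterior alpha = prior alpha + number of successes
= 11 + 20 = 31

31


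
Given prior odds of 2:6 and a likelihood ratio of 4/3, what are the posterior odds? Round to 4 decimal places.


Posterior odds = prior odds * LR
Prior odds = 2/6 = 0.3333
LR = 4/3 = 1.3333
Posterior odds = 0.3333 * 1.3333 = 0.4444

0.4444


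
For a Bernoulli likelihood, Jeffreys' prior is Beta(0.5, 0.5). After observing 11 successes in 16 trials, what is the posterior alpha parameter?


Jeffreys' prior for Bernoulli is Beta(0.5, 0.5).
Posterior is Beta(0.5 + k, 0.5 + n - k).
Posterior alpha = 0.5 + k = 0.5 + 11 = 11.5

11.5


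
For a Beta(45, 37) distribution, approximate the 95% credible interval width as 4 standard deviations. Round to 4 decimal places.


Variance of Beta(a,b) = ab / ((a+b)^2 * (a+b+1))
= 45*37 / ((82)^2 * 83)
= 0.003
SD = sqrt(0.003) = 0.0546
Width = 4 * SD = 0.2185

0.2185


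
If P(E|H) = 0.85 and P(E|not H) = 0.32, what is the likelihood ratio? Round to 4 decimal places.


Likelihood ratio = P(E|H) / P(E|not H)
= 0.85 / 0.32
= 2.6562

2.6562


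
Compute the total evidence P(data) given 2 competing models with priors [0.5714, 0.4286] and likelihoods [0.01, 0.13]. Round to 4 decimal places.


Marginal likelihood = sum P(model_i) * P(data|model_i)
Model 1: 0.5714 * 0.01 = 0.0057
Model 2: 0.4286 * 0.13 = 0.0557
Total = 0.0614

0.0614


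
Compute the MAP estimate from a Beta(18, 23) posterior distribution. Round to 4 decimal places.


MAP = mode of Beta distribution
= (alpha - 1)/(alpha + beta - 2)
= (18-1)/(18+23-2)
= 17/39 = 0.4359

0.4359


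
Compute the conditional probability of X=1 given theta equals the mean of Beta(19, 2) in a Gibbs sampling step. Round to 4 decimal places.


Mean of Beta(19, 2) = 0.9048
P(X=1 | theta=0.9048) = 0.9048

0.9048


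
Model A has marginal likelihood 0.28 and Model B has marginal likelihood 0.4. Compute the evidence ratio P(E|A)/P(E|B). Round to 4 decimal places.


Evidence ratio = P(E|A) / P(E|B)
= 0.28 / 0.4
= 0.7

0.7


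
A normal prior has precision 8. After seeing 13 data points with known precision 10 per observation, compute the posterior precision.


In the conjugate normal model, precisions add:
tau_posterior = tau_prior + n * tau_data
= 8 + 13*10 = 138

138


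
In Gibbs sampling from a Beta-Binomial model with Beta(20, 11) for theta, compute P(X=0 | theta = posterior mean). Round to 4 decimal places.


Posterior mean = alpha/(alpha+beta) = 20/31 = 0.6452
P(X=0|theta=mean) = 1 - theta = 0.3548

0.3548


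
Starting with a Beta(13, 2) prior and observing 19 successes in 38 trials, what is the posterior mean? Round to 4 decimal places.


Posterior parameters: alpha = 13 + 19 = 32
beta = 2 + 19 = 21
Posterior mean = alpha / (alpha + beta) = 32 / 53
= 0.6038

0.6038


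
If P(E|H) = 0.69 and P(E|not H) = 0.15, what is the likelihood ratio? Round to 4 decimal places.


Likelihood ratio = P(E|H) / P(E|not H)
= 0.69 / 0.15
= 4.6

4.6


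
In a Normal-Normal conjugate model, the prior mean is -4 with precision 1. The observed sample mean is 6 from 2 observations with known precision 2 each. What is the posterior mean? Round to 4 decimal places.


Posterior precision = tau0 + n*tau = 1 + 2*2 = 5
Posterior mean = (tau0*mu0 + n*tau*xbar) / posterior_precision
= (1*-4 + 2*2*6) / 5
= 20 / 5 = 4.0

4.0


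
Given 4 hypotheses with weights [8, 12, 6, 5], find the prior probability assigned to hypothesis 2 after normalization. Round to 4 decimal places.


To normalize, divide each weight by the sum of all weights.
Sum = 31
Prior(H2) = 12/31 = 0.3871

0.3871


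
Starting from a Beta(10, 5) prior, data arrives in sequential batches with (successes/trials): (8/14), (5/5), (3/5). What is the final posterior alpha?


In sequential Bayesian updating, we sum all successes.
Total successes = 16
Final alpha = 10 + 16 = 26

26


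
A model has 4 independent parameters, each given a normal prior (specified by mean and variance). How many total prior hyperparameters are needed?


Each normal prior needs 2 hyperparameters (mean and variance).
Total = 2 * 4 = 8

8
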